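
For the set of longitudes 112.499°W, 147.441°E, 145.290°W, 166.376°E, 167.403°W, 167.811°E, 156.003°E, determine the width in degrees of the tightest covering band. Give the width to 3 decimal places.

100.060°

Sort the longitudes: -167.403°, -145.290°, -112.499°, +147.441°, +156.003°, +166.376°, +167.811°.
Eastward gaps between consecutive values (wrapping around): 22.113°, 32.791°, 259.940°, 8.562°, 10.373°, 1.435°, 24.786°.
Largest gap = 259.940° ⇒ minimal covering band is its complement: 360° − 259.940° = 100.060°.
Band runs from +147.441° eastward to -112.499°, crossing the antimeridian.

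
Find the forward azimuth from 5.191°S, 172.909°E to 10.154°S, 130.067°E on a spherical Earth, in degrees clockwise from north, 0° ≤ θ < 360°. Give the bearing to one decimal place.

260.6°

Δλ = 130.067 − 172.909 = -42.842°.
θ = atan2( sin Δλ · cos φ₂ , cos φ₁ · sin φ₂ − sin φ₁ · cos φ₂ · cos Δλ )
  = atan2(-0.66933, -0.11027) = -99.355° → normalised to [0°, 360°): 260.645°.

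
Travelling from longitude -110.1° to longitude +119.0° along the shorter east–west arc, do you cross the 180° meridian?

Naïve |119.0 − -110.1| = 229.1° > 180°, so the shorter arc goes the other way round — across 180°.
Signed shortest Δλ = ((119.0 − -110.1 + 180) mod 360) − 180 = -130.9°.
Going west by 130.9° from -110.1° passes through 180° before reaching +119.0°.

Yes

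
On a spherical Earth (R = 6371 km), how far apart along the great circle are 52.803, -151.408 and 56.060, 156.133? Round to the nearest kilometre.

3330 km

Δλ = 156.133 − -151.408 = 307.541°; wrapped into (−180°, 180°]: -52.459°.
Δφ = 56.060 − 52.803 = 3.257°.
a = sin²(Δφ/2) + cos φ₁ · cos φ₂ · sin²(Δλ/2) = 0.066741.
c = 2·atan2(√a, √(1−a)) = 0.52261 rad → d = 6371·c ≈ 3329.57 km.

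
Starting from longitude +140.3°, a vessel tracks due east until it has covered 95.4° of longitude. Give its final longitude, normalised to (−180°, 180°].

-124.3°

Start at +140.3°; shift +95.4° → +235.7°.
+235.7° lies outside (−180°, 180°]; subtract 360° → -124.3°.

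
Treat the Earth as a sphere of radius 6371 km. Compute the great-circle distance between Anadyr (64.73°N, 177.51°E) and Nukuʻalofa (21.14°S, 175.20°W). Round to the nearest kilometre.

Δλ = -175.20 − 177.51 = -352.71°; wrapped into (−180°, 180°]: 7.29°.
Δφ = -21.14 − 64.73 = -85.87°.
a = sin²(Δφ/2) + cos φ₁ · cos φ₂ · sin²(Δλ/2) = 0.465599.
c = 2·atan2(√a, √(1−a)) = 1.50194 rad → d = 6371·c ≈ 9568.86 km.

9569 km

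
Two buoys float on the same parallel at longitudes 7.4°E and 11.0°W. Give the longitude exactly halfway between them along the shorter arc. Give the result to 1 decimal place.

1.8°W

Signed shortest Δλ from +7.4° to -11.0° is -18.4°.
Midpoint longitude = +7.4° + (-18.4°)/2 = +7.4° − 9.2° = -1.8°.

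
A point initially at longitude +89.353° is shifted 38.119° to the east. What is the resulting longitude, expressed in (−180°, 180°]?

+127.472°

Start at +89.353°; shift +38.119° → +127.472°.
+127.472° already lies in (−180°, 180°].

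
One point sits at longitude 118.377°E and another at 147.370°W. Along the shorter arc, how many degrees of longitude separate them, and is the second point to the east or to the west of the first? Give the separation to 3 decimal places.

Raw difference: -147.370 − 118.377 = -265.747°.
Normalise into (−180°, 180°]: -265.747° + 360° = 94.253°.
Positive ⇒ the second point lies to the east; separation 94.253°.

94.253° east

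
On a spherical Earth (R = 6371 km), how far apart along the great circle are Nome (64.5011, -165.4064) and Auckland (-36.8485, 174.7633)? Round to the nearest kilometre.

Δλ = 174.7633 − -165.4064 = 340.1697°; wrapped into (−180°, 180°]: -19.8303°.
Δφ = -36.8485 − 64.5011 = -101.3496°.
a = sin²(Δφ/2) + cos φ₁ · cos φ₂ · sin²(Δλ/2) = 0.608611.
c = 2·atan2(√a, √(1−a)) = 1.78976 rad → d = 6371·c ≈ 11402.59 km.

11403 km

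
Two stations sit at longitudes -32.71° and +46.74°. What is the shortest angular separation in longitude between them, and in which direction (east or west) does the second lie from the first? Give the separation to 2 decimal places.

79.45° east

Raw difference: 46.74 − -32.71 = 79.45°.
Normalise into (−180°, 180°]: 79.45° stays 79.45°.
Positive ⇒ the second point lies to the east; separation 79.45°.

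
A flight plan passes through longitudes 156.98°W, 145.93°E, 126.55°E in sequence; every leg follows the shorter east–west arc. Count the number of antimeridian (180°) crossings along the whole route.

Leg 1: -156.98° → +145.93°, shortest Δλ = -57.09° (west) — crosses 180°.
Leg 2: +145.93° → +126.55°, shortest Δλ = -19.38° (west) — does not cross 180°.
Total crossings: 1.

1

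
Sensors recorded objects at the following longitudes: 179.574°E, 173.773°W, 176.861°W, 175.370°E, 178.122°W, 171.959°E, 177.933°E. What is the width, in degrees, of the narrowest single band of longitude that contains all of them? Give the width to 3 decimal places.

14.268°

Sort the longitudes: -178.122°, -176.861°, -173.773°, +171.959°, +175.370°, +177.933°, +179.574°.
Eastward gaps between consecutive values (wrapping around): 1.261°, 3.088°, 345.732°, 3.411°, 2.563°, 1.641°, 2.304°.
Largest gap = 345.732° ⇒ minimal covering band is its complement: 360° − 345.732° = 14.268°.
Band runs from +171.959° eastward to -173.773°, crossing the antimeridian.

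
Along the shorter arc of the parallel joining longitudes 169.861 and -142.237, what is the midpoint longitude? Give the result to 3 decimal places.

-166.188°

Signed shortest Δλ from +169.861° to -142.237° is +47.902°.
Midpoint longitude = +169.861° + (+47.902°)/2 = +169.861° + 23.951° = +193.812°.
Normalise into (−180°, 180°]: -166.188°.
(The naïve average (+169.861 + -142.237)/2 = 13.812° is on the wrong side of the globe.)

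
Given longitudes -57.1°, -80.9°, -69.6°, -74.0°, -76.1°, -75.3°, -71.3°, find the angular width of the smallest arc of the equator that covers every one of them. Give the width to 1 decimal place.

Sort the longitudes: -80.9°, -76.1°, -75.3°, -74.0°, -71.3°, -69.6°, -57.1°.
Eastward gaps between consecutive values (wrapping around): 4.8°, 0.8°, 1.3°, 2.7°, 1.7°, 12.5°, 336.2°.
Largest gap = 336.2° ⇒ minimal covering band is its complement: 360° − 336.2° = 23.8°.
Band runs from -80.9° eastward to -57.1°.

23.8°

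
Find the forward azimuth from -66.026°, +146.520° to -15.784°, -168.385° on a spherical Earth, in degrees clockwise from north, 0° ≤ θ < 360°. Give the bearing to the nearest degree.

53°

Δλ = -168.385 − 146.520 = -314.905°; wrapped into (−180°, 180°]: 45.095°.
θ = atan2( sin Δλ · cos φ₂ , cos φ₁ · sin φ₂ − sin φ₁ · cos φ₂ · cos Δλ )
  = atan2(0.68157, 0.51019) = 53.184° → normalised to [0°, 360°): 53.184°.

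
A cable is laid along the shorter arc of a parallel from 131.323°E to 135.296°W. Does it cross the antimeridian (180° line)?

Naïve |-135.296 − 131.323| = 266.619° > 180°, so the shorter arc goes the other way round — across 180°.
Signed shortest Δλ = ((-135.296 − 131.323 + 180) mod 360) − 180 = 93.381°.
Going east by 93.381° from +131.323° passes through 180° before reaching -135.296°.

Yes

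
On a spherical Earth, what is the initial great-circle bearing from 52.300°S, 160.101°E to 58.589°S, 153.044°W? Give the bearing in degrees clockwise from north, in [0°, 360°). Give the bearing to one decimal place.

Δλ = -153.044 − 160.101 = -313.145°; wrapped into (−180°, 180°]: 46.855°.
θ = atan2( sin Δλ · cos φ₂ , cos φ₁ · sin φ₂ − sin φ₁ · cos φ₂ · cos Δλ )
  = atan2(0.38026, -0.23991) = 122.249° → normalised to [0°, 360°): 122.249°.

122.2°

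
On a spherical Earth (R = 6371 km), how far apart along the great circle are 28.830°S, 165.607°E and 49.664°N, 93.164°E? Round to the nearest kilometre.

11268 km

Δλ = 93.164 − 165.607 = -72.443°.
Δφ = 49.664 − -28.830 = 78.494°.
a = sin²(Δφ/2) + cos φ₁ · cos φ₂ · sin²(Δλ/2) = 0.598261.
c = 2·atan2(√a, √(1−a)) = 1.76860 rad → d = 6371·c ≈ 11267.78 km.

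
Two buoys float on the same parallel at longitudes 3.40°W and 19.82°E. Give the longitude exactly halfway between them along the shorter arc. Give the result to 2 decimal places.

8.21°E

Signed shortest Δλ from -3.40° to +19.82° is +23.22°.
Midpoint longitude = -3.40° + (+23.22°)/2 = -3.40° + 11.61° = +8.21°.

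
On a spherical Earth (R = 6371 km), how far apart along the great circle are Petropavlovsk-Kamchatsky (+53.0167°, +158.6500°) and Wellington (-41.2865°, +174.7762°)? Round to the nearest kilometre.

10600 km

Δλ = 174.7762 − 158.6500 = 16.1262°.
Δφ = -41.2865 − 53.0167 = -94.3032°.
a = sin²(Δφ/2) + cos φ₁ · cos φ₂ · sin²(Δλ/2) = 0.546411.
c = 2·atan2(√a, √(1−a)) = 1.66375 rad → d = 6371·c ≈ 10599.76 km.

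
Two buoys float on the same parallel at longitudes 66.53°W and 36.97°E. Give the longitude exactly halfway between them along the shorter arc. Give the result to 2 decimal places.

14.78°W

Signed shortest Δλ from -66.53° to +36.97° is +103.50°.
Midpoint longitude = -66.53° + (+103.50°)/2 = -66.53° + 51.75° = -14.78°.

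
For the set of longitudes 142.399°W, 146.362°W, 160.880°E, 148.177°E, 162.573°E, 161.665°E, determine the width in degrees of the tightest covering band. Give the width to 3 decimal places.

69.424°

Sort the longitudes: -146.362°, -142.399°, +148.177°, +160.880°, +161.665°, +162.573°.
Eastward gaps between consecutive values (wrapping around): 3.963°, 290.576°, 12.703°, 0.785°, 0.908°, 51.065°.
Largest gap = 290.576° ⇒ minimal covering band is its complement: 360° − 290.576° = 69.424°.
Band runs from +148.177° eastward to -142.399°, crossing the antimeridian.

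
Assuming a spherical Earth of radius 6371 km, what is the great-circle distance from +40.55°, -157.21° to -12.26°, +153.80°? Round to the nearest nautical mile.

Δλ = 153.80 − -157.21 = 311.01°; wrapped into (−180°, 180°]: -48.99°.
Δφ = -12.26 − 40.55 = -52.81°.
a = sin²(Δφ/2) + cos φ₁ · cos φ₂ · sin²(Δλ/2) = 0.325411.
c = 2·atan2(√a, √(1−a)) = 1.21410 rad → d = 6371·c ≈ 7735.05 km ≈ 4176.59 nmi.

4177 nmi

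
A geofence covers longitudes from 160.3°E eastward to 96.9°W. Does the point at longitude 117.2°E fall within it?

Band width going east from +160.3° to -96.9°: ((-96.9 − 160.3) mod 360) = 102.8°.
Offset of +117.2° east of the west edge: ((117.2 − 160.3) mod 360) = 316.9°.
316.9° > 102.8° ⇒ outside.

No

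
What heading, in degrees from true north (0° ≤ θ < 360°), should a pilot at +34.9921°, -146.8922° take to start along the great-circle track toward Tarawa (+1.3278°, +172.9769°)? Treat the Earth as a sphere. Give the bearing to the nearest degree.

237°

Δλ = 172.9769 − -146.8922 = 319.8691°; wrapped into (−180°, 180°]: -40.1309°.
θ = atan2( sin Δλ · cos φ₂ , cos φ₁ · sin φ₂ − sin φ₁ · cos φ₂ · cos Δλ )
  = atan2(-0.64436, -0.41935) = -123.056° → normalised to [0°, 360°): 236.944°.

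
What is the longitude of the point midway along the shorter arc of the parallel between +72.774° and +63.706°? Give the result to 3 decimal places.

+68.240°

Signed shortest Δλ from +72.774° to +63.706° is -9.068°.
Midpoint longitude = +72.774° + (-9.068°)/2 = +72.774° − 4.534° = +68.240°.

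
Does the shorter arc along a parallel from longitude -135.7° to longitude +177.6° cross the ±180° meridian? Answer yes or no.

Yes

Naïve |177.6 − -135.7| = 313.3° > 180°, so the shorter arc goes the other way round — across 180°.
Signed shortest Δλ = ((177.6 − -135.7 + 180) mod 360) − 180 = -46.7°.
Going west by 46.7° from -135.7° passes through 180° before reaching +177.6°.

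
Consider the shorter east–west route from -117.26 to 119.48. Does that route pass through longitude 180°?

Yes

Naïve |119.48 − -117.26| = 236.74° > 180°, so the shorter arc goes the other way round — across 180°.
Signed shortest Δλ = ((119.48 − -117.26 + 180) mod 360) − 180 = -123.26°.
Going west by 123.26° from -117.26° passes through 180° before reaching +119.48°.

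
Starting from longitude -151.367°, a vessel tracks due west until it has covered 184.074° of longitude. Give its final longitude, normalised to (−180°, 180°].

Start at -151.367°; shift −184.074° → -335.441°.
-335.441° lies outside (−180°, 180°]; add 360° → +24.559°.

+24.559°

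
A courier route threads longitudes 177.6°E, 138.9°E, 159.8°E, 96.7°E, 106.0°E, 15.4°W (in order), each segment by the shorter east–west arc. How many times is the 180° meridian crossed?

Leg 1: +177.6° → +138.9°, shortest Δλ = -38.7° (west) — does not cross 180°.
Leg 2: +138.9° → +159.8°, shortest Δλ = 20.9° (east) — does not cross 180°.
Leg 3: +159.8° → +96.7°, shortest Δλ = -63.1° (west) — does not cross 180°.
Leg 4: +96.7° → +106.0°, shortest Δλ = 9.3° (east) — does not cross 180°.
Leg 5: +106.0° → -15.4°, shortest Δλ = -121.4° (west) — does not cross 180°.
Total crossings: 0.

0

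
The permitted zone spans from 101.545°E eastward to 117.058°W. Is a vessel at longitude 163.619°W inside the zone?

Band width going east from +101.545° to -117.058°: ((-117.058 − 101.545) mod 360) = 141.397°.
Offset of -163.619° east of the west edge: ((-163.619 − 101.545) mod 360) = 94.836°.
94.836° ≤ 141.397° ⇒ inside.

Yes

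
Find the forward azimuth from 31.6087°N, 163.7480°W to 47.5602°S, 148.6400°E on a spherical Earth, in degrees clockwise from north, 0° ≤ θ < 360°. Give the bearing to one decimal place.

209.9°

Δλ = 148.6400 − -163.7480 = 312.3880°; wrapped into (−180°, 180°]: -47.6120°.
θ = atan2( sin Δλ · cos φ₂ , cos φ₁ · sin φ₂ − sin φ₁ · cos φ₂ · cos Δλ )
  = atan2(-0.49842, -0.86694) = -150.105° → normalised to [0°, 360°): 209.895°.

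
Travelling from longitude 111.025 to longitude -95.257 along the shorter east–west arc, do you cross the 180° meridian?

Naïve |-95.257 − 111.025| = 206.282° > 180°, so the shorter arc goes the other way round — across 180°.
Signed shortest Δλ = ((-95.257 − 111.025 + 180) mod 360) − 180 = 153.718°.
Going east by 153.718° from +111.025° passes through 180° before reaching -95.257°.

Yes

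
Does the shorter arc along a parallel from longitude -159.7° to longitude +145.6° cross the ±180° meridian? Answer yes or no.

Naïve |145.6 − -159.7| = 305.3° > 180°, so the shorter arc goes the other way round — across 180°.
Signed shortest Δλ = ((145.6 − -159.7 + 180) mod 360) − 180 = -54.7°.
Going west by 54.7° from -159.7° passes through 180° before reaching +145.6°.

Yes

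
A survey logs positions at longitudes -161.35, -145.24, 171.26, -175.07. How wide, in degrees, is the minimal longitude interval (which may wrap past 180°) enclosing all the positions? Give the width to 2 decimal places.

43.50°

Sort the longitudes: -175.07°, -161.35°, -145.24°, +171.26°.
Eastward gaps between consecutive values (wrapping around): 13.72°, 16.11°, 316.50°, 13.67°.
Largest gap = 316.50° ⇒ minimal covering band is its complement: 360° − 316.50° = 43.50°.
Band runs from +171.26° eastward to -145.24°, crossing the antimeridian.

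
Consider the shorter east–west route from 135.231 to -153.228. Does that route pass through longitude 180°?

Naïve |-153.228 − 135.231| = 288.459° > 180°, so the shorter arc goes the other way round — across 180°.
Signed shortest Δλ = ((-153.228 − 135.231 + 180) mod 360) − 180 = 71.541°.
Going east by 71.541° from +135.231° passes through 180° before reaching -153.228°.

Yes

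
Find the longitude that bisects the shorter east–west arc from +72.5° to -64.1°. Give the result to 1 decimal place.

Signed shortest Δλ from +72.5° to -64.1° is -136.6°.
Midpoint longitude = +72.5° + (-136.6°)/2 = +72.5° − 68.3° = +4.2°.

+4.2°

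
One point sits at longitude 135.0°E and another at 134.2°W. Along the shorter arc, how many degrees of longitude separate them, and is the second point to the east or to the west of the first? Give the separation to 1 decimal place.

90.8° east

Raw difference: -134.2 − 135.0 = -269.2°.
Normalise into (−180°, 180°]: -269.2° + 360° = 90.8°.
Positive ⇒ the second point lies to the east; separation 90.8°.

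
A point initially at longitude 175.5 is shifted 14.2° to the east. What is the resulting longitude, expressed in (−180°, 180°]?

Start at +175.5°; shift +14.2° → +189.7°.
+189.7° lies outside (−180°, 180°]; subtract 360° → -170.3°.

-170.3°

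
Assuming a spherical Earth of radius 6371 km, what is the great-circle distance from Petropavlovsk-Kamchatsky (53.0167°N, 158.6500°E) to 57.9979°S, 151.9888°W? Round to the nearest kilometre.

Δλ = -151.9888 − 158.6500 = -310.6388°; wrapped into (−180°, 180°]: 49.3612°.
Δφ = -57.9979 − 53.0167 = -111.0146°.
a = sin²(Δφ/2) + cos φ₁ · cos φ₂ · sin²(Δλ/2) = 0.734889.
c = 2·atan2(√a, √(1−a)) = 2.05984 rad → d = 6371·c ≈ 13123.21 km.

13123 km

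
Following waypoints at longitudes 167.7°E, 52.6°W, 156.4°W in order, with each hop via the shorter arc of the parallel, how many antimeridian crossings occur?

1

Leg 1: +167.7° → -52.6°, shortest Δλ = 139.7° (east) — crosses 180°.
Leg 2: -52.6° → -156.4°, shortest Δλ = -103.8° (west) — does not cross 180°.
Total crossings: 1.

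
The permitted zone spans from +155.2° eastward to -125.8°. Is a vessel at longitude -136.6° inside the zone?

Band width going east from +155.2° to -125.8°: ((-125.8 − 155.2) mod 360) = 79.0°.
Offset of -136.6° east of the west edge: ((-136.6 − 155.2) mod 360) = 68.2°.
68.2° ≤ 79.0° ⇒ inside.

Yes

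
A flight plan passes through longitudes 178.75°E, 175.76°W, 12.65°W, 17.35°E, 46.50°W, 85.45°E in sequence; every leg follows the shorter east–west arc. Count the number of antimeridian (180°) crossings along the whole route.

Leg 1: +178.75° → -175.76°, shortest Δλ = 5.49° (east) — crosses 180°.
Leg 2: -175.76° → -12.65°, shortest Δλ = 163.11° (east) — does not cross 180°.
Leg 3: -12.65° → +17.35°, shortest Δλ = 30.0° (east) — does not cross 180°.
Leg 4: +17.35° → -46.50°, shortest Δλ = -63.85° (west) — does not cross 180°.
Leg 5: -46.50° → +85.45°, shortest Δλ = 131.95° (east) — does not cross 180°.
Total crossings: 1.

1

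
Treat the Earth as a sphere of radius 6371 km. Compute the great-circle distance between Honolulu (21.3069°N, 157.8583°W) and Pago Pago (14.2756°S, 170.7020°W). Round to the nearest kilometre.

4198 km

Δλ = -170.7020 − -157.8583 = -12.8437°.
Δφ = -14.2756 − 21.3069 = -35.5825°.
a = sin²(Δφ/2) + cos φ₁ · cos φ₂ · sin²(Δλ/2) = 0.104656.
c = 2·atan2(√a, √(1−a)) = 0.65886 rad → d = 6371·c ≈ 4197.62 km.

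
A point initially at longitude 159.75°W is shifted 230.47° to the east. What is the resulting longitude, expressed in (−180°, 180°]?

Start at -159.75°; shift +230.47° → +70.72°.
+70.72° already lies in (−180°, 180°].

70.72°E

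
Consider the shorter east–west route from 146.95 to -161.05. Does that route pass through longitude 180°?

Naïve |-161.05 − 146.95| = 308.0° > 180°, so the shorter arc goes the other way round — across 180°.
Signed shortest Δλ = ((-161.05 − 146.95 + 180) mod 360) − 180 = 52.0°.
Going east by 52.0° from +146.95° passes through 180° before reaching -161.05°.

Yes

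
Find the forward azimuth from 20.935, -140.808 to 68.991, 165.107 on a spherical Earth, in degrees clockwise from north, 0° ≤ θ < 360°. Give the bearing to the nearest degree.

340°

Δλ = 165.107 − -140.808 = 305.915°; wrapped into (−180°, 180°]: -54.085°.
θ = atan2( sin Δλ · cos φ₂ , cos φ₁ · sin φ₂ − sin φ₁ · cos φ₂ · cos Δλ )
  = atan2(-0.29036, 0.79676) = -20.023° → normalised to [0°, 360°): 339.977°.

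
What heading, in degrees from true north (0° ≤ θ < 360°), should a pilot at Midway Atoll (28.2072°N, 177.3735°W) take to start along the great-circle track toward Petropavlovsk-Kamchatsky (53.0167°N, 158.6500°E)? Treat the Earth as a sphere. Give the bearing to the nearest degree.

331°

Δλ = 158.6500 − -177.3735 = 336.0235°; wrapped into (−180°, 180°]: -23.9765°.
θ = atan2( sin Δλ · cos φ₂ , cos φ₁ · sin φ₂ − sin φ₁ · cos φ₂ · cos Δλ )
  = atan2(-0.24446, 0.44414) = -28.829° → normalised to [0°, 360°): 331.171°.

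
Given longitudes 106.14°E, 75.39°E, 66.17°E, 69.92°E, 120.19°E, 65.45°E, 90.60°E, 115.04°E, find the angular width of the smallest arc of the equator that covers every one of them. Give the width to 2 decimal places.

54.74°

Sort the longitudes: +65.45°, +66.17°, +69.92°, +75.39°, +90.60°, +106.14°, +115.04°, +120.19°.
Eastward gaps between consecutive values (wrapping around): 0.72°, 3.75°, 5.47°, 15.21°, 15.54°, 8.90°, 5.15°, 305.26°.
Largest gap = 305.26° ⇒ minimal covering band is its complement: 360° − 305.26° = 54.74°.
Band runs from +65.45° eastward to +120.19°.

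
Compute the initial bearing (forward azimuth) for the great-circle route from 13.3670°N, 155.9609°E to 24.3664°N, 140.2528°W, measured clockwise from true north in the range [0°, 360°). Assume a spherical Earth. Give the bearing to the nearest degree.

Δλ = -140.2528 − 155.9609 = -296.2137°; wrapped into (−180°, 180°]: 63.7863°.
θ = atan2( sin Δλ · cos φ₂ , cos φ₁ · sin φ₂ − sin φ₁ · cos φ₂ · cos Δλ )
  = atan2(0.81724, 0.30837) = 69.327° → normalised to [0°, 360°): 69.327°.

69°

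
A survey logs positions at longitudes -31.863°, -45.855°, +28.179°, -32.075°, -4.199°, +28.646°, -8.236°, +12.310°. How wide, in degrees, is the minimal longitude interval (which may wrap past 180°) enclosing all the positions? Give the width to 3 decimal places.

74.501°

Sort the longitudes: -45.855°, -32.075°, -31.863°, -8.236°, -4.199°, +12.310°, +28.179°, +28.646°.
Eastward gaps between consecutive values (wrapping around): 13.780°, 0.212°, 23.627°, 4.037°, 16.509°, 15.869°, 0.467°, 285.499°.
Largest gap = 285.499° ⇒ minimal covering band is its complement: 360° − 285.499° = 74.501°.
Band runs from -45.855° eastward to +28.646°.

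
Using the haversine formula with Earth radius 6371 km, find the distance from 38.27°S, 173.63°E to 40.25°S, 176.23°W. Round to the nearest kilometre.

900 km

Δλ = -176.23 − 173.63 = -349.86°; wrapped into (−180°, 180°]: 10.14°.
Δφ = -40.25 − -38.27 = -1.98°.
a = sin²(Δφ/2) + cos φ₁ · cos φ₂ · sin²(Δλ/2) = 0.004978.
c = 2·atan2(√a, √(1−a)) = 0.14123 rad → d = 6371·c ≈ 899.78 km.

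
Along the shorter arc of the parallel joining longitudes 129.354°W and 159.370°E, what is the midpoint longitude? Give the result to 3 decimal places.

Signed shortest Δλ from -129.354° to +159.370° is -71.276°.
Midpoint longitude = -129.354° + (-71.276°)/2 = -129.354° − 35.638° = -164.992°.
(The naïve average (-129.354 + +159.370)/2 = 15.008° is on the wrong side of the globe.)

164.992°W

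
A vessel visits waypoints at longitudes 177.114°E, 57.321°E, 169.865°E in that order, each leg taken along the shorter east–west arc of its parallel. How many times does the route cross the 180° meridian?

0

Leg 1: +177.114° → +57.321°, shortest Δλ = -119.793° (west) — does not cross 180°.
Leg 2: +57.321° → +169.865°, shortest Δλ = 112.544° (east) — does not cross 180°.
Total crossings: 0.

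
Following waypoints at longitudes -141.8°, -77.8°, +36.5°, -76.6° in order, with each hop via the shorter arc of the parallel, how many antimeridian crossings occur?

0

Leg 1: -141.8° → -77.8°, shortest Δλ = 64.0° (east) — does not cross 180°.
Leg 2: -77.8° → +36.5°, shortest Δλ = 114.3° (east) — does not cross 180°.
Leg 3: +36.5° → -76.6°, shortest Δλ = -113.1° (west) — does not cross 180°.
Total crossings: 0.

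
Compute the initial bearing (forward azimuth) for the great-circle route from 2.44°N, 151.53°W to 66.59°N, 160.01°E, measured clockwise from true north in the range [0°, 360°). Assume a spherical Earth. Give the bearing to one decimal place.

341.8°

Δλ = 160.01 − -151.53 = 311.54°; wrapped into (−180°, 180°]: -48.46°.
θ = atan2( sin Δλ · cos φ₂ , cos φ₁ · sin φ₂ − sin φ₁ · cos φ₂ · cos Δλ )
  = atan2(-0.29738, 0.90564) = -18.179° → normalised to [0°, 360°): 341.821°.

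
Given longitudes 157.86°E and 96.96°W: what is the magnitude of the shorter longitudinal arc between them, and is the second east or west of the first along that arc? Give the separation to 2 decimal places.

105.18° east

Raw difference: -96.96 − 157.86 = -254.82°.
Normalise into (−180°, 180°]: -254.82° + 360° = 105.18°.
Positive ⇒ the second point lies to the east; separation 105.18°.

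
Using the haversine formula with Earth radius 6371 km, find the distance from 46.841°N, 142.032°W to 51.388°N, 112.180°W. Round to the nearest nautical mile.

1196 nmi

Δλ = -112.180 − -142.032 = 29.852°.
Δφ = 51.388 − 46.841 = 4.547°.
a = sin²(Δφ/2) + cos φ₁ · cos φ₂ · sin²(Δλ/2) = 0.029893.
c = 2·atan2(√a, √(1−a)) = 0.34754 rad → d = 6371·c ≈ 2214.16 km ≈ 1195.55 nmi.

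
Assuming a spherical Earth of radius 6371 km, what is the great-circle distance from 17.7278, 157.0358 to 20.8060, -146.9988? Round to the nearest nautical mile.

3162 nmi

Δλ = -146.9988 − 157.0358 = -304.0346°; wrapped into (−180°, 180°]: 55.9654°.
Δφ = 20.8060 − 17.7278 = 3.0782°.
a = sin²(Δφ/2) + cos φ₁ · cos φ₂ · sin²(Δλ/2) = 0.196746.
c = 2·atan2(√a, √(1−a)) = 0.91913 rad → d = 6371·c ≈ 5855.80 km ≈ 3161.88 nmi.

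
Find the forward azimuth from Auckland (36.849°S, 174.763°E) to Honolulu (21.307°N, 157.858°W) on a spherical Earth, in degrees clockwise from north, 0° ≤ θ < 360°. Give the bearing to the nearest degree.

29°

Δλ = -157.858 − 174.763 = -332.621°; wrapped into (−180°, 180°]: 27.379°.
θ = atan2( sin Δλ · cos φ₂ , cos φ₁ · sin φ₂ − sin φ₁ · cos φ₂ · cos Δλ )
  = atan2(0.42844, 0.78690) = 28.567° → normalised to [0°, 360°): 28.567°.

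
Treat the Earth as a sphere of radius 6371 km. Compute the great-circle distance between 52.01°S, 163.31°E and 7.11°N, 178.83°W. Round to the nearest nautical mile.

3666 nmi

Δλ = -178.83 − 163.31 = -342.14°; wrapped into (−180°, 180°]: 17.86°.
Δφ = 7.11 − -52.01 = 59.12°.
a = sin²(Δφ/2) + cos φ₁ · cos φ₂ · sin²(Δλ/2) = 0.258097.
c = 2·atan2(√a, √(1−a)) = 1.06580 rad → d = 6371·c ≈ 6790.19 km ≈ 3666.41 nmi.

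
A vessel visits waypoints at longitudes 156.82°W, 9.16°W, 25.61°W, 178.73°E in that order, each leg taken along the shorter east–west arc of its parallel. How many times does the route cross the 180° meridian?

1

Leg 1: -156.82° → -9.16°, shortest Δλ = 147.66° (east) — does not cross 180°.
Leg 2: -9.16° → -25.61°, shortest Δλ = -16.45° (west) — does not cross 180°.
Leg 3: -25.61° → +178.73°, shortest Δλ = -155.66° (west) — crosses 180°.
Total crossings: 1.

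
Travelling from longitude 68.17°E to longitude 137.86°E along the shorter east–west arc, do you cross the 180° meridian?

Signed shortest Δλ = ((137.86 − 68.17 + 180) mod 360) − 180 = 69.69°.
Going east by 69.69° from +68.17° reaches +137.86° without touching 180°.

No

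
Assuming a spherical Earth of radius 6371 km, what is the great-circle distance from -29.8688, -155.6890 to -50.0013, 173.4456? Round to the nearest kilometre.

Δλ = 173.4456 − -155.6890 = 329.1346°; wrapped into (−180°, 180°]: -30.8654°.
Δφ = -50.0013 − -29.8688 = -20.1325°.
a = sin²(Δφ/2) + cos φ₁ · cos φ₂ · sin²(Δλ/2) = 0.070021.
c = 2·atan2(√a, √(1−a)) = 0.53561 rad → d = 6371·c ≈ 3412.36 km.

3412 km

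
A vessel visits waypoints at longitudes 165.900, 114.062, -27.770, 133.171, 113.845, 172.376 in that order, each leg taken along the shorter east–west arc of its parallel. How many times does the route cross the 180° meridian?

0

Leg 1: +165.900° → +114.062°, shortest Δλ = -51.838° (west) — does not cross 180°.
Leg 2: +114.062° → -27.770°, shortest Δλ = -141.832° (west) — does not cross 180°.
Leg 3: -27.770° → +133.171°, shortest Δλ = 160.941° (east) — does not cross 180°.
Leg 4: +133.171° → +113.845°, shortest Δλ = -19.326° (west) — does not cross 180°.
Leg 5: +113.845° → +172.376°, shortest Δλ = 58.531° (east) — does not cross 180°.
Total crossings: 0.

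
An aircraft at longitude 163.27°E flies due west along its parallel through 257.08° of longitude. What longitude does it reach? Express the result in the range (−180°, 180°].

93.81°W

Start at +163.27°; shift −257.08° → -93.81°.
-93.81° already lies in (−180°, 180°].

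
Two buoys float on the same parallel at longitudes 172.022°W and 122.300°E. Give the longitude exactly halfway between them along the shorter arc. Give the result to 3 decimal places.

Signed shortest Δλ from -172.022° to +122.300° is -65.678°.
Midpoint longitude = -172.022° + (-65.678°)/2 = -172.022° − 32.839° = -204.861°.
Normalise into (−180°, 180°]: +155.139°.
(The naïve average (-172.022 + +122.300)/2 = -24.861° is on the wrong side of the globe.)

155.139°E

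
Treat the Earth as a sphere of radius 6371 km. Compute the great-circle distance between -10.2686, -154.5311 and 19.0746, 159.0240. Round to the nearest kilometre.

6046 km

Δλ = 159.0240 − -154.5311 = 313.5551°; wrapped into (−180°, 180°]: -46.4449°.
Δφ = 19.0746 − -10.2686 = 29.3432°.
a = sin²(Δφ/2) + cos φ₁ · cos φ₂ · sin²(Δλ/2) = 0.208734.
c = 2·atan2(√a, √(1−a)) = 0.94896 rad → d = 6371·c ≈ 6045.80 km.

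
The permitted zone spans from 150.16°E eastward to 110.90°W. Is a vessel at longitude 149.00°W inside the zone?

Yes

Band width going east from +150.16° to -110.90°: ((-110.90 − 150.16) mod 360) = 98.94°.
Offset of -149.00° east of the west edge: ((-149.00 − 150.16) mod 360) = 60.84°.
60.84° ≤ 98.94° ⇒ inside.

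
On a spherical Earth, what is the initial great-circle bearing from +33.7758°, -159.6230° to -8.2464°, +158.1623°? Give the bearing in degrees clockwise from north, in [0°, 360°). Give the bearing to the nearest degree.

Δλ = 158.1623 − -159.6230 = 317.7853°; wrapped into (−180°, 180°]: -42.2147°.
θ = atan2( sin Δλ · cos φ₂ , cos φ₁ · sin φ₂ − sin φ₁ · cos φ₂ · cos Δλ )
  = atan2(-0.66496, -0.52672) = -128.383° → normalised to [0°, 360°): 231.617°.

232°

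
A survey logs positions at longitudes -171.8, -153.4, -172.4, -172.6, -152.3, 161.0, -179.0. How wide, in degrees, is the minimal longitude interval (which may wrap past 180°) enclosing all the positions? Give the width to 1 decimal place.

Sort the longitudes: -179.0°, -172.6°, -172.4°, -171.8°, -153.4°, -152.3°, +161.0°.
Eastward gaps between consecutive values (wrapping around): 6.4°, 0.2°, 0.6°, 18.4°, 1.1°, 313.3°, 20.0°.
Largest gap = 313.3° ⇒ minimal covering band is its complement: 360° − 313.3° = 46.7°.
Band runs from +161.0° eastward to -152.3°, crossing the antimeridian.

46.7°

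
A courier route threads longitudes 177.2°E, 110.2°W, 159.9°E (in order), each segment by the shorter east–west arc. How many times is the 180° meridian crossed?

2

Leg 1: +177.2° → -110.2°, shortest Δλ = 72.6° (east) — crosses 180°.
Leg 2: -110.2° → +159.9°, shortest Δλ = -89.9° (west) — crosses 180°.
Total crossings: 2.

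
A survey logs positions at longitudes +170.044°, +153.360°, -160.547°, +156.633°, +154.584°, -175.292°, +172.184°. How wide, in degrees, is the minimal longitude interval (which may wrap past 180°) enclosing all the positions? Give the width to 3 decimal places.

Sort the longitudes: -175.292°, -160.547°, +153.360°, +154.584°, +156.633°, +170.044°, +172.184°.
Eastward gaps between consecutive values (wrapping around): 14.745°, 313.907°, 1.224°, 2.049°, 13.411°, 2.140°, 12.524°.
Largest gap = 313.907° ⇒ minimal covering band is its complement: 360° − 313.907° = 46.093°.
Band runs from +153.360° eastward to -160.547°, crossing the antimeridian.

46.093°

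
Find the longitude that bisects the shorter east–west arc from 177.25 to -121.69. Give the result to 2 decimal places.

-152.22°

Signed shortest Δλ from +177.25° to -121.69° is +61.06°.
Midpoint longitude = +177.25° + (+61.06°)/2 = +177.25° + 30.53° = +207.78°.
Normalise into (−180°, 180°]: -152.22°.
(The naïve average (+177.25 + -121.69)/2 = 27.78° is on the wrong side of the globe.)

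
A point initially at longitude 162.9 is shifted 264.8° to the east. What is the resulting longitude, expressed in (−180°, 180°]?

+67.7°

Start at +162.9°; shift +264.8° → +427.7°.
+427.7° lies outside (−180°, 180°]; subtract 360° → +67.7°.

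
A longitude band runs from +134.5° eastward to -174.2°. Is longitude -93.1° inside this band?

Band width going east from +134.5° to -174.2°: ((-174.2 − 134.5) mod 360) = 51.3°.
Offset of -93.1° east of the west edge: ((-93.1 − 134.5) mod 360) = 132.4°.
132.4° > 51.3° ⇒ outside.

No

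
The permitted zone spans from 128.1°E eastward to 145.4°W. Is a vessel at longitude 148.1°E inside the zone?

Band width going east from +128.1° to -145.4°: ((-145.4 − 128.1) mod 360) = 86.5°.
Offset of +148.1° east of the west edge: ((148.1 − 128.1) mod 360) = 20.0°.
20.0° ≤ 86.5° ⇒ inside.

Yes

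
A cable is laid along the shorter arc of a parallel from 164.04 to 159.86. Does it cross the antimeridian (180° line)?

No

Signed shortest Δλ = ((159.86 − 164.04 + 180) mod 360) − 180 = -4.18°.
Going west by 4.18° from +164.04° reaches +159.86° without touching 180°.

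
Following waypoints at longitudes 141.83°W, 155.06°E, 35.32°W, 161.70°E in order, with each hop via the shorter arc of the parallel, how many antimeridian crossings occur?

Leg 1: -141.83° → +155.06°, shortest Δλ = -63.11° (west) — crosses 180°.
Leg 2: +155.06° → -35.32°, shortest Δλ = 169.62° (east) — crosses 180°.
Leg 3: -35.32° → +161.70°, shortest Δλ = -162.98° (west) — crosses 180°.
Total crossings: 3.

3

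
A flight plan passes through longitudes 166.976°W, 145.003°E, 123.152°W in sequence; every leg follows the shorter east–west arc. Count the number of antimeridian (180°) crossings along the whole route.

Leg 1: -166.976° → +145.003°, shortest Δλ = -48.021° (west) — crosses 180°.
Leg 2: +145.003° → -123.152°, shortest Δλ = 91.845° (east) — crosses 180°.
Total crossings: 2.

2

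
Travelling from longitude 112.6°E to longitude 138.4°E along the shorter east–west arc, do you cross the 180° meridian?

Signed shortest Δλ = ((138.4 − 112.6 + 180) mod 360) − 180 = 25.8°.
Going east by 25.8° from +112.6° reaches +138.4° without touching 180°.

No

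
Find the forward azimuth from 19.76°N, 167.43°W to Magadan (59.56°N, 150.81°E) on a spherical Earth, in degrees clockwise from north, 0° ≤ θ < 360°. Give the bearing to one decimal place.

Δλ = 150.81 − -167.43 = 318.24°; wrapped into (−180°, 180°]: -41.76°.
θ = atan2( sin Δλ · cos φ₂ , cos φ₁ · sin φ₂ − sin φ₁ · cos φ₂ · cos Δλ )
  = atan2(-0.33743, 0.68363) = -26.270° → normalised to [0°, 360°): 333.730°.

333.7°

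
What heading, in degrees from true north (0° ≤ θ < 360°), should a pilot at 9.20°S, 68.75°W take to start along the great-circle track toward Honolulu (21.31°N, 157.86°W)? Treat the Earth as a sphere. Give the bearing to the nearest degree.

Δλ = -157.86 − -68.75 = -89.11°.
θ = atan2( sin Δλ · cos φ₂ , cos φ₁ · sin φ₂ − sin φ₁ · cos φ₂ · cos Δλ )
  = atan2(-0.93152, 0.36105) = -68.814° → normalised to [0°, 360°): 291.186°.

291°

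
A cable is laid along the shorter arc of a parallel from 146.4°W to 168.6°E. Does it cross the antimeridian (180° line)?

Yes

Naïve |168.6 − -146.4| = 315.0° > 180°, so the shorter arc goes the other way round — across 180°.
Signed shortest Δλ = ((168.6 − -146.4 + 180) mod 360) − 180 = -45.0°.
Going west by 45.0° from -146.4° passes through 180° before reaching +168.6°.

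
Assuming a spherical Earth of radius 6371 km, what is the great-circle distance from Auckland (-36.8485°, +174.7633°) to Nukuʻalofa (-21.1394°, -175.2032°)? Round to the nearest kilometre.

Δλ = -175.2032 − 174.7633 = -349.9665°; wrapped into (−180°, 180°]: 10.0335°.
Δφ = -21.1394 − -36.8485 = 15.7091°.
a = sin²(Δφ/2) + cos φ₁ · cos φ₂ · sin²(Δλ/2) = 0.024383.
c = 2·atan2(√a, √(1−a)) = 0.31359 rad → d = 6371·c ≈ 1997.85 km.

1998 km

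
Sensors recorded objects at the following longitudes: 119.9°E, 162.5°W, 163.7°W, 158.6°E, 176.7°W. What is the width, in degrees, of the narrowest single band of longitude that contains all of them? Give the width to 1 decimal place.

77.6°

Sort the longitudes: -176.7°, -163.7°, -162.5°, +119.9°, +158.6°.
Eastward gaps between consecutive values (wrapping around): 13.0°, 1.2°, 282.4°, 38.7°, 24.7°.
Largest gap = 282.4° ⇒ minimal covering band is its complement: 360° − 282.4° = 77.6°.
Band runs from +119.9° eastward to -162.5°, crossing the antimeridian.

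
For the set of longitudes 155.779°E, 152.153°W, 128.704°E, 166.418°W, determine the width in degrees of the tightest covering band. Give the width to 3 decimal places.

79.143°

Sort the longitudes: -166.418°, -152.153°, +128.704°, +155.779°.
Eastward gaps between consecutive values (wrapping around): 14.265°, 280.857°, 27.075°, 37.803°.
Largest gap = 280.857° ⇒ minimal covering band is its complement: 360° − 280.857° = 79.143°.
Band runs from +128.704° eastward to -152.153°, crossing the antimeridian.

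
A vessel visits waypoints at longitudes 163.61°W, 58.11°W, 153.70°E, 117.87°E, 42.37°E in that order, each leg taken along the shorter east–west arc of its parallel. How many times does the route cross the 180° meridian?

Leg 1: -163.61° → -58.11°, shortest Δλ = 105.5° (east) — does not cross 180°.
Leg 2: -58.11° → +153.70°, shortest Δλ = -148.19° (west) — crosses 180°.
Leg 3: +153.70° → +117.87°, shortest Δλ = -35.83° (west) — does not cross 180°.
Leg 4: +117.87° → +42.37°, shortest Δλ = -75.5° (west) — does not cross 180°.
Total crossings: 1.

1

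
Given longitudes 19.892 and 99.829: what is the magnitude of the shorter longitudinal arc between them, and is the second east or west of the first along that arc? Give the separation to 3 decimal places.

79.937° east

Raw difference: 99.829 − 19.892 = 79.937°.
Normalise into (−180°, 180°]: 79.937° stays 79.937°.
Positive ⇒ the second point lies to the east; separation 79.937°.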